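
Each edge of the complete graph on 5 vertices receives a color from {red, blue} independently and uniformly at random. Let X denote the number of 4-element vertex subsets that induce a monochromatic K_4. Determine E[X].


Let X = Σ_S X_S over the C(5, 4) = 5 subsets S of size 4, where X_S = 1 if the K_4 on S is monochromatic.
For a fixed S, the K_4 on S has C(4, 2) = 6 edges. P[all 6 edges red] = (1/2)^6, and likewise for blue, so P[monochromatic] = 2·(1/2)^6 = 2^{1 − 6} = 1/32.
By linearity: E[X] = C(5, 4) · 2^{1 − 6} = 5 · 1/32 = 5/32.
Numerically: E[X] ≈ 0.15625.

E[X] = C(5,4)·2^(1−C(4,2)) = 5/32 ≈ 0.15625.


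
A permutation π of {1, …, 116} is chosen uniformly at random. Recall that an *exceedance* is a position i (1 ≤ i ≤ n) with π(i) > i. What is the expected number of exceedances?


Write X = Σ_{i=1}^{116} X_i, where X_i = 1_{π(i) > i}.
For each fixed i, π(i) is uniform over {1, …, 116} (marginal of a uniform permutation), so P[π(i) > i] = (n − i)/n. Summing: Σ_{i=1}^{116} (n − i)/n = (0 + 1 + … + 115)/116 = 116(116 − 1)/(2·116) = (116 − 1)/2.
Hence E[X] = Σ_{i=1}^{116} (116 − i)/116 = 115/2 ≈ 57.5000.

E[X] = 115/2 = 57.5000.


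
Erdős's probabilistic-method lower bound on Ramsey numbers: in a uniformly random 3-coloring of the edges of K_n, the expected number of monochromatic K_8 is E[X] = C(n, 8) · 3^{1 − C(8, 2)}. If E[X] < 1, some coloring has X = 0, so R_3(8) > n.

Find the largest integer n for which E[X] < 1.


We need C(n, 8) · 3^{1 − 28} < 1, i.e. C(n, 8) < 3^{28 − 1} = 7625597484987.
Check values of n near the boundary:
  n = 152: C(152, 8) = 5859727868575; 5859727868575 < 7625597484987? YES
  n = 153: C(153, 8) = 6183023199255; 6183023199255 < 7625597484987? YES
  n = 154: C(154, 8) = 6521818990995; 6521818990995 < 7625597484987? YES
  n = 155: C(155, 8) = 6876747915675; 6876747915675 < 7625597484987? YES
  n = 156: C(156, 8) = 7248464019225; 7248464019225 < 7625597484987? YES
  n = 157: C(157, 8) = 7637643295425; 7637643295425 < 7625597484987? NO
  n = 158: C(158, 8) = 8044984271181; 8044984271181 < 7625597484987? NO
  n = 159: C(159, 8) = 8471208603429; 8471208603429 < 7625597484987? NO
The largest n with C(n, 8) < 7625597484987 is n = 156 (where E[X] = 805384891025/847288609443 ≈ 0.951). Hence R_3(8) > 156, i.e. R_3(8) ≥ 157.

Largest n = 156; hence R_3(8) > 156.


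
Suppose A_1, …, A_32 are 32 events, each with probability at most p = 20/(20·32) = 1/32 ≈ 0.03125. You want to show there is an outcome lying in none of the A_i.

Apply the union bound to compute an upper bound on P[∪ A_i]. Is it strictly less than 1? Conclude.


Union bound: P[∪_{i=1}^{32} A_i] ≤ Σ_i P[A_i] ≤ 32·p = 32·(1/32) = 1.
Numerically: 1 ≈ 1.00000.
Is 1 < 1? NO.
Since the bound 1 is ≥ 1, the union bound is uninformative here; it does NOT by itself certify existence.

32·p = 1 ≈ 1.00000; existence NOT certified by the union bound.


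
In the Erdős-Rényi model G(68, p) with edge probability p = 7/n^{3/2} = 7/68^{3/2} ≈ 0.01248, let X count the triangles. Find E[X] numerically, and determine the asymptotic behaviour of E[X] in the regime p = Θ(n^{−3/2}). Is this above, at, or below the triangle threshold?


Number of potential triangles: C(68, 3) = 50116.
Each occurs with probability p³ ≈ (0.01248)³ ≈ 1.945378e-06.
By linearity: E[X] = C(68, 3)·p³ ≈ 50116 · 1.945378e-06 ≈ 0.0975.
Since α = 3/2 > 1, p = c/n^{3/2} = o(1/n) is below the triangle threshold p ~ 1/n. Asymptotically E[X] ~ (c³/6)·n^{3(1−α)} = (7³/6)·n^{-1.5} → 0, so by Markov's inequality G has no triangles w.h.p.

E[X] ≈ 0.0975; in regime p = Θ(1/n^{3/2}) E[X] tends to 0 (below the triangle threshold p ~ 1/n).


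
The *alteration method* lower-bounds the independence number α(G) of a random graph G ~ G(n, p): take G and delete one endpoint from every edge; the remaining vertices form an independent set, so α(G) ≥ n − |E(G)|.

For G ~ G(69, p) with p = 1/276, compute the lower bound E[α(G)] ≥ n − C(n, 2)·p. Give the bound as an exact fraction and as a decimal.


E[|E(G)|] = C(69, 2)·p = 2346 · (1/276) = 17/2.
E[α(G)] ≥ n − E[|E(G)|] = 69 − 17/2 = 121/2.
Numerically: ≈ 60.500000.
(This is only a lower bound; the true E[α(G)] may be larger.)

E[α(G)] ≥ 121/2 ≈ 60.500000.


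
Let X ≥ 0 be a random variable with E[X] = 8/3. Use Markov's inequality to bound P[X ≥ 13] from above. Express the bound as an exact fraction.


μ = E[X] = 8/3, a = 13.
Markov: P[X ≥ 13] ≤ μ/a = (8/3)/13 = 8/39.
Numerically: ≈ 0.205.
(Since a = 13 > μ = 2.667, the bound 8/39 is < 1 and informative.)

P[X ≥ 13] ≤ 8/39 ≈ 0.205.


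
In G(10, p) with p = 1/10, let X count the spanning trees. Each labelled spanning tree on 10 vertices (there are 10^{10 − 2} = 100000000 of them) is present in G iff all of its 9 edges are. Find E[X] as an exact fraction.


K_10 has 10^{10 − 2} = 100000000 labelled spanning trees.
For each such spanning tree H, let X_H = 1 if all 9 edges of H are present in G. Then P[X_H = 1] = p^{9} = (1/10)^{9} = 1/1000000000.
By linearity: E[X] = Σ_H E[X_H] = 100000000 · p^{9} = 100000000 · 1/1000000000 = 1/10.
Numerically: E[X] ≈ 0.1.

E[X] = 100000000 · (1/10)^{9} = 1/10 ≈ 0.1.


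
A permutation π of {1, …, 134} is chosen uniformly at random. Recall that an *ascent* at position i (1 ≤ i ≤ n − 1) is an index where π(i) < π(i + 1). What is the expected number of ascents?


Write X = Σ X_I over i = 1, …, 133, with X_I the indicator of one ascent.
There are 133 indicators.
For each fixed i, the pair (π(i), π(i+1)) is a uniformly random ordered pair of distinct values from {1, …, 134}; by symmetry P[π(i) < π(i+1)] = 1/2.
By linearity: E[X] = 133 · (1/2) = (134 − 1) · (1/2) = 133/2 ≈ 66.5000.

E[X] = 133/2 = 66.5000.


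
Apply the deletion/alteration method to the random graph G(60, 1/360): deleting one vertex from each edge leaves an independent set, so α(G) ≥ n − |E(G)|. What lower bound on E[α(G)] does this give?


E[|E(G)|] = C(60, 2)·p = 1770 · (1/360) = 59/12.
E[α(G)] ≥ n − E[|E(G)|] = 60 − 59/12 = 661/12.
Numerically: ≈ 55.0833.
(This is only a lower bound; the true E[α(G)] may be larger.)

E[α(G)] ≥ 661/12 ≈ 55.0833.


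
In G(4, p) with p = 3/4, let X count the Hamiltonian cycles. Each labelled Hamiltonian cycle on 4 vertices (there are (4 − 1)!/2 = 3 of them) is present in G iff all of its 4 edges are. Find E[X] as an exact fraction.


K_4 has (4 − 1)!/2 = 3 labelled Hamiltonian cycles.
For each such Hamiltonian cycle H, let X_H = 1 if all 4 edges of H are present in G. Then P[X_H = 1] = p^{4} = (3/4)^{4} = 81/256.
By linearity: E[X] = Σ_H E[X_H] = 3 · p^{4} = 3 · 81/256 = 243/256.
Numerically: E[X] ≈ 0.94922.

E[X] = 3 · (3/4)^{4} = 243/256 ≈ 0.94922.


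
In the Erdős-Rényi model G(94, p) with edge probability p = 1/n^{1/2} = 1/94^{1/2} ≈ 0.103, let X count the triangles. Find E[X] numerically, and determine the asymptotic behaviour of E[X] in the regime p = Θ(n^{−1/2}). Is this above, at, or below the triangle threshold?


Number of potential triangles: C(94, 3) = 134044.
Each occurs with probability p³ ≈ (0.103)³ ≈ 1.09726e-03.
By linearity: E[X] = C(94, 3)·p³ ≈ 134044 · 1.09726e-03 ≈ 147.081.
Since α = 1/2 < 1, p = c/n^{1/2} ≫ 1/n is above the triangle threshold p ~ 1/n. Asymptotically E[X] ~ (c³/6)·n^{3(1−α)} = (1³/6)·n^{1.5} → ∞; triangles are abundant w.h.p.

E[X] ≈ 147.081; in regime p = Θ(1/n^{1/2}) E[X] diverges (above the triangle threshold p ~ 1/n).


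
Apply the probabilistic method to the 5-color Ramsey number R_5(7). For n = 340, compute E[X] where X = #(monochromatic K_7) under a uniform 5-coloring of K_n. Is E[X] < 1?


E[X] = C(340, 7) · 5^{1 − 21} = 97932136940560 · 5^{−20} = 97932136940560/95367431640625.
As a reduced fraction: E[X] = 19586427388112/19073486328125 ≈ 1.02689.
Is E[X] < 1? NO.
Since E[X] ≥ 1, the first-moment bound is inconclusive at n = 340; it does NOT by itself certify R_5(7) > 340.

E[X] = 19586427388112/19073486328125 ≈ 1.02689; E[X] ≥ 1; first-moment method inconclusive here.


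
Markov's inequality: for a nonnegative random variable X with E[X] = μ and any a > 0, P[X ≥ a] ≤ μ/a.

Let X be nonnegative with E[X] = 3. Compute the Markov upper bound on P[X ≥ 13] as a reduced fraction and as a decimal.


μ = E[X] = 3, a = 13.
Markov: P[X ≥ 13] ≤ μ/a = (3)/13 = 3/13.
Numerically: ≈ 0.23077.
(Since a = 13 > μ = 3.00000, the bound 3/13 is < 1 and informative.)

P[X ≥ 13] ≤ 3/13 ≈ 0.23077.


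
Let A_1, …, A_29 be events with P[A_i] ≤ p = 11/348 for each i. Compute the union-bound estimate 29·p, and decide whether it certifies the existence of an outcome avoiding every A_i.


Union bound: P[∪_{i=1}^{29} A_i] ≤ Σ_i P[A_i] ≤ 29·p = 29·(11/348) = 11/12.
Numerically: 11/12 ≈ 0.9167.
Is 11/12 < 1? YES.
Since P[∪ A_i] ≤ 11/12 < 1, the complement has P[∩ A_i^c] ≥ 1 − 11/12 = 1/12 > 0, so some outcome avoids every A_i.

29·p = 11/12 ≈ 0.9167; existence CERTIFIED by the union bound.


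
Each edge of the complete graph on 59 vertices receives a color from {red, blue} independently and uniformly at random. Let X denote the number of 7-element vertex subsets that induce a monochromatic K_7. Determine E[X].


Let X = Σ_S X_S over the C(59, 7) = 341149446 subsets S of size 7, where X_S = 1 if the K_7 on S is monochromatic.
For a fixed S, the K_7 on S has C(7, 2) = 21 edges. P[all 21 edges red] = (1/2)^21, and likewise for blue, so P[monochromatic] = 2·(1/2)^21 = 2^{1 − 21} = 1/1048576.
Summing: E[X] = C(59, 7) · 2^{1 − 21} = 341149446 · 1/1048576 = 170574723/524288.
Numerically: E[X] ≈ 325.345.

E[X] = C(59,7)·2^(1−C(7,2)) = 170574723/524288 ≈ 325.345.


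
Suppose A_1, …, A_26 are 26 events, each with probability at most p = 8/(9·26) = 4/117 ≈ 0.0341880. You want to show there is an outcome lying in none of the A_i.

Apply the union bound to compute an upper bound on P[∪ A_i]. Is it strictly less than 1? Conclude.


Union bound: P[∪_{i=1}^{26} A_i] ≤ Σ_i P[A_i] ≤ 26·p = 26·(4/117) = 8/9.
Numerically: 8/9 ≈ 0.8888889.
Is 8/9 < 1? YES.
Since P[∪ A_i] ≤ 8/9 < 1, the complement has P[∩ A_i^c] ≥ 1 − 8/9 = 1/9 > 0, so some outcome avoids every A_i.

26·p = 8/9 ≈ 0.8888889; existence CERTIFIED by the union bound.


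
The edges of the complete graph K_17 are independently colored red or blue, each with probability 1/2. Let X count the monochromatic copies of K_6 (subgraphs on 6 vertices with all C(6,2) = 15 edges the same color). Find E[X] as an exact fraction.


Let X = Σ_S X_S over the C(17, 6) = 12376 subsets S of size 6, where X_S = 1 if the K_6 on S is monochromatic.
For a fixed S, the K_6 on S has C(6, 2) = 15 edges. P[all 15 edges red] = (1/2)^15, and likewise for blue, so P[monochromatic] = 2·(1/2)^15 = 2^{1 − 15} = 1/16384.
By linearity: E[X] = C(17, 6) · 2^{1 − 15} = 12376 · 1/16384 = 1547/2048.
Numerically: E[X] ≈ 0.7554.

E[X] = C(17,6)·2^(1−C(6,2)) = 1547/2048 ≈ 0.7554.


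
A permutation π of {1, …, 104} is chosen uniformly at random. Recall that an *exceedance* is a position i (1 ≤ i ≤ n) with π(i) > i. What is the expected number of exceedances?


Write X = Σ_{i=1}^{104} X_i, where X_i = 1_{π(i) > i}.
For each fixed i, π(i) is uniform over {1, …, 104} (marginal of a uniform permutation), so P[π(i) > i] = (n − i)/n. Summing: Σ_{i=1}^{104} (n − i)/n = (0 + 1 + … + 103)/104 = 104(104 − 1)/(2·104) = (104 − 1)/2.
Hence E[X] = Σ_{i=1}^{104} (104 − i)/104 = 103/2 ≈ 51.500.

E[X] = 103/2 = 51.500.


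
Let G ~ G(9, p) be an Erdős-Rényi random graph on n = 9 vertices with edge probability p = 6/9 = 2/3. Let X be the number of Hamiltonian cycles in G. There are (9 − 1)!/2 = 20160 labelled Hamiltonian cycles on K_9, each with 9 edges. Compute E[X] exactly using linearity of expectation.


K_9 has (9 − 1)!/2 = 20160 labelled Hamiltonian cycles.
For each such Hamiltonian cycle H, let X_H = 1 if all 9 edges of H are present in G. Then P[X_H = 1] = p^{9} = (2/3)^{9} = 512/19683.
By linearity: E[X] = Σ_H E[X_H] = 20160 · p^{9} = 20160 · 512/19683 = 1146880/2187.
Numerically: E[X] ≈ 524.4.

E[X] = 20160 · (2/3)^{9} = 1146880/2187 ≈ 524.4.


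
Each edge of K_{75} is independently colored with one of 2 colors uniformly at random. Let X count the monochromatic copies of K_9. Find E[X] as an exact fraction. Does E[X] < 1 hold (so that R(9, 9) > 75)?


E[X] = C(75, 9) · 2^{1 − 36} = 125595622175 · 2^{−35} = 125595622175/34359738368.
As a reduced fraction: E[X] = 125595622175/34359738368 ≈ 3.6553137.
Is E[X] < 1? NO.
Since E[X] ≥ 1, the first-moment bound is inconclusive at n = 75; it does NOT by itself certify R(9, 9) > 75.

E[X] = 125595622175/34359738368 ≈ 3.6553137; E[X] ≥ 1; first-moment method inconclusive here.


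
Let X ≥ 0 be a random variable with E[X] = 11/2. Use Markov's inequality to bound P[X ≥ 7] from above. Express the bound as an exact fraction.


μ = E[X] = 11/2, a = 7.
Markov: P[X ≥ 7] ≤ μ/a = (11/2)/7 = 11/14.
Numerically: ≈ 0.785714.
(Since a = 7 > μ = 5.500000, the bound 11/14 is < 1 and informative.)

P[X ≥ 7] ≤ 11/14 ≈ 0.785714.


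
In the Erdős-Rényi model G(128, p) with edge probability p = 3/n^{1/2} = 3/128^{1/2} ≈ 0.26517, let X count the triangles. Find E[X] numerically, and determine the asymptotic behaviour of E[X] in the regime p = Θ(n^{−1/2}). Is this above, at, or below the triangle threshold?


Number of potential triangles: C(128, 3) = 341376.
Each occurs with probability p³ ≈ (0.26517)³ ≈ 1.8644417e-02.
By linearity: E[X] = C(128, 3)·p³ ≈ 341376 · 1.8644417e-02 ≈ 6364.75653.
Since α = 1/2 < 1, p = c/n^{1/2} ≫ 1/n is above the triangle threshold p ~ 1/n. Asymptotically E[X] ~ (c³/6)·n^{3(1−α)} = (3³/6)·n^{1.5} → ∞; triangles are abundant w.h.p.

E[X] ≈ 6364.75653; in regime p = Θ(1/n^{1/2}) E[X] diverges (above the triangle threshold p ~ 1/n).


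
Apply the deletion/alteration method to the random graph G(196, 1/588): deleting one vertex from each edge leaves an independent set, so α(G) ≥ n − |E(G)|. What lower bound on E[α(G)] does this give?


E[|E(G)|] = C(196, 2)·p = 19110 · (1/588) = 65/2.
E[α(G)] ≥ n − E[|E(G)|] = 196 − 65/2 = 327/2.
Numerically: ≈ 163.5000.
(This is only a lower bound; the true E[α(G)] may be larger.)

E[α(G)] ≥ 327/2 ≈ 163.5000.


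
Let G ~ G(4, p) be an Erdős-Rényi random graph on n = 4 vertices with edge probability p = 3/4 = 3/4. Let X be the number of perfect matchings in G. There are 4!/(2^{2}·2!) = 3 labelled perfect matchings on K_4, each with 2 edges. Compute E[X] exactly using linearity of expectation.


K_4 has 4!/(2^{2}·2!) = 3 labelled perfect matchings.
For each such perfect matching H, let X_H = 1 if all 2 edges of H are present in G. Then P[X_H = 1] = p^{2} = (3/4)^{2} = 9/16.
By linearity of expectation: E[X] = Σ_H E[X_H] = 3 · p^{2} = 3 · 9/16 = 27/16.
Numerically: E[X] ≈ 1.688.

E[X] = 3 · (3/4)^{2} = 27/16 ≈ 1.688.


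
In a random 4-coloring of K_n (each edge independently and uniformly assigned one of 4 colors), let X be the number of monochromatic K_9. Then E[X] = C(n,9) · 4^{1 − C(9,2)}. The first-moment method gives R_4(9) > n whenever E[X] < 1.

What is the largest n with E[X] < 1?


We need C(n, 9) · 4^{1 − 36} < 1, i.e. C(n, 9) < 4^{36 − 1} = 1180591620717411303424.
Check values of n near the boundary:
  n = 913: C(913, 9) = 1167605542753639808390; 1167605542753639808390 < 1180591620717411303424? YES
  n = 914: C(914, 9) = 1179217089587653905932; 1179217089587653905932 < 1180591620717411303424? YES
  n = 915: C(915, 9) = 1190931166636537885130; 1190931166636537885130 < 1180591620717411303424? NO
  n = 916: C(916, 9) = 1202748565202942340440; 1202748565202942340440 < 1180591620717411303424? NO
  n = 917: C(917, 9) = 1214670081818390006810; 1214670081818390006810 < 1180591620717411303424? NO
The largest n with C(n, 9) < 1180591620717411303424 is n = 914 (where E[X] = 294804272396913476483/295147905179352825856 ≈ 0.999). Hence R_4(9) > 914, i.e. R_4(9) ≥ 915.

Largest n = 914; hence R_4(9) > 914.


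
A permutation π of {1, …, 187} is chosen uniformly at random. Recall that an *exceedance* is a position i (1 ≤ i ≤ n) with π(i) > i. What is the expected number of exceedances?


Write X = Σ_{i=1}^{187} X_i, where X_i = 1_{π(i) > i}.
For each fixed i, π(i) is uniform over {1, …, 187} (marginal of a uniform permutation), so P[π(i) > i] = (n − i)/n. Summing: Σ_{i=1}^{187} (n − i)/n = (0 + 1 + … + 186)/187 = 187(187 − 1)/(2·187) = (187 − 1)/2.
Hence E[X] = Σ_{i=1}^{187} (187 − i)/187 = 93 ≈ 93.000.

E[X] = 93 = 93.000.


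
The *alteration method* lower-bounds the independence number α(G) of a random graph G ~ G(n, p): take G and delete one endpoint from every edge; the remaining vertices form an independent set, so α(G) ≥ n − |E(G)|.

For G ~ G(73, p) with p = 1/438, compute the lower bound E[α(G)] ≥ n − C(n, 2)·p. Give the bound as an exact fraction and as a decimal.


E[|E(G)|] = C(73, 2)·p = 2628 · (1/438) = 6.
E[α(G)] ≥ n − E[|E(G)|] = 73 − 6 = 67.
Numerically: ≈ 67.000000.
(This is only a lower bound; the true E[α(G)] may be larger.)

E[α(G)] ≥ 67 ≈ 67.000000.


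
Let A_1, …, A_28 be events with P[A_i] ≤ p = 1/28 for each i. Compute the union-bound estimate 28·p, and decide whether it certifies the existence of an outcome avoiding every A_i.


Union bound: P[∪_{i=1}^{28} A_i] ≤ Σ_i P[A_i] ≤ 28·p = 28·(1/28) = 1.
Numerically: 1 ≈ 1.000.
Is 1 < 1? NO.
Since the bound 1 is ≥ 1, the union bound is uninformative here; it does NOT by itself certify existence.

28·p = 1 ≈ 1.000; existence NOT certified by the union bound.


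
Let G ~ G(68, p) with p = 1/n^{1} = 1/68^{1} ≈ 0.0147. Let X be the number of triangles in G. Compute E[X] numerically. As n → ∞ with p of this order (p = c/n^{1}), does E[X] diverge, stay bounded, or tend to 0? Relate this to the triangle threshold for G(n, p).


Number of potential triangles: C(68, 3) = 50116.
Each occurs with probability p³ ≈ (0.0147)³ ≈ 3.18034e-06.
By linearity: E[X] = C(68, 3)·p³ ≈ 50116 · 3.18034e-06 ≈ 0.159.
Here α = 1, so p = 1/n is exactly at the triangle threshold p ~ 1/n. Asymptotically E[X] → c³/6 = 1³/6 = 1/6 ≈ 0.167, a bounded constant. In this regime the triangle count is asymptotically Poisson(c³/6).

E[X] ≈ 0.159; in regime p = Θ(1/n^{1}) E[X] stays bounded (at the triangle threshold p ~ 1/n).


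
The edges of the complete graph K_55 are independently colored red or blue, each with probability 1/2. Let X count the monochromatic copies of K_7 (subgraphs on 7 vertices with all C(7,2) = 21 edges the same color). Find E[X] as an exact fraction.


Let X = Σ_S X_S over the C(55, 7) = 202927725 subsets S of size 7, where X_S = 1 if the K_7 on S is monochromatic.
For a fixed S, the K_7 on S has C(7, 2) = 21 edges. P[all 21 edges red] = (1/2)^21, and likewise for blue, so P[monochromatic] = 2·(1/2)^21 = 2^{1 − 21} = 1/1048576.
Summing: E[X] = C(55, 7) · 2^{1 − 21} = 202927725 · 1/1048576 = 202927725/1048576.
Numerically: E[X] ≈ 193.52696.

E[X] = C(55,7)·2^(1−C(7,2)) = 202927725/1048576 ≈ 193.52696.


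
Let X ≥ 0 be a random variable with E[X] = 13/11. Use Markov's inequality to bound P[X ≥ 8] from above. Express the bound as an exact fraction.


μ = E[X] = 13/11, a = 8.
Markov: P[X ≥ 8] ≤ μ/a = (13/11)/8 = 13/88.
Numerically: ≈ 0.1477.
(Since a = 8 > μ = 1.1818, the bound 13/88 is < 1 and informative.)

P[X ≥ 8] ≤ 13/88 ≈ 0.1477.


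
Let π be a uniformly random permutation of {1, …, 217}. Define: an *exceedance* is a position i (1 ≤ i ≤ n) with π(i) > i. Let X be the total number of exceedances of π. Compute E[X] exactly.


Write X = Σ_{i=1}^{217} X_i, where X_i = 1_{π(i) > i}.
For each fixed i, π(i) is uniform over {1, …, 217} (marginal of a uniform permutation), so P[π(i) > i] = (n − i)/n. Summing: Σ_{i=1}^{217} (n − i)/n = (0 + 1 + … + 216)/217 = 217(217 − 1)/(2·217) = (217 − 1)/2.
Hence E[X] = Σ_{i=1}^{217} (217 − i)/217 = 108 ≈ 108.0000.

E[X] = 108 = 108.0000.


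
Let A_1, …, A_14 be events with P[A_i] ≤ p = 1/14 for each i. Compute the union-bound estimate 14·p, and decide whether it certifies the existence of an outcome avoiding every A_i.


Union bound: P[∪_{i=1}^{14} A_i] ≤ Σ_i P[A_i] ≤ 14·p = 14·(1/14) = 1.
Numerically: 1 ≈ 1.00000.
Is 1 < 1? NO.
Since the bound 1 is ≥ 1, the union bound is uninformative here; it does NOT by itself certify existence.

14·p = 1 ≈ 1.00000; existence NOT certified by the union bound.


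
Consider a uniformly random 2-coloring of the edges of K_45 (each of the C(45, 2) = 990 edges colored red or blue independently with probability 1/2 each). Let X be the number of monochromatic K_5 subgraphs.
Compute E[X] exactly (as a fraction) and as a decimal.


Let X = Σ_S X_S over the C(45, 5) = 1221759 subsets S of size 5, where X_S = 1 if the K_5 on S is monochromatic.
For a fixed S, the K_5 on S has C(5, 2) = 10 edges. P[all 10 edges red] = (1/2)^10, and likewise for blue, so P[monochromatic] = 2·(1/2)^10 = 2^{1 − 10} = 1/512.
By linearity: E[X] = C(45, 5) · 2^{1 − 10} = 1221759 · 1/512 = 1221759/512.
Numerically: E[X] ≈ 2386.2480.

E[X] = C(45,5)·2^(1−C(5,2)) = 1221759/512 ≈ 2386.2480.


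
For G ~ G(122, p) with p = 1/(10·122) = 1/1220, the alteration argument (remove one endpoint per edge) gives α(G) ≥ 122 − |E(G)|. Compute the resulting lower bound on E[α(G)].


E[|E(G)|] = C(122, 2)·p = 7381 · (1/1220) = 121/20.
E[α(G)] ≥ n − E[|E(G)|] = 122 − 121/20 = 2319/20.
Numerically: ≈ 115.95000.
(This is only a lower bound; the true E[α(G)] may be larger.)

E[α(G)] ≥ 2319/20 ≈ 115.95000.


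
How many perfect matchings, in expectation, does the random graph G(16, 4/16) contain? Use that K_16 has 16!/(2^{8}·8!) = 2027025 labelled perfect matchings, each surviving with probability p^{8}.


K_16 has 16!/(2^{8}·8!) = 2027025 labelled perfect matchings.
For each such perfect matching H, let X_H = 1 if all 8 edges of H are present in G. Then P[X_H = 1] = p^{8} = (1/4)^{8} = 1/65536.
Summing the indicators: E[X] = Σ_H E[X_H] = 2027025 · p^{8} = 2027025 · 1/65536 = 2027025/65536.
Numerically: E[X] ≈ 30.9299.

E[X] = 2027025 · (1/4)^{8} = 2027025/65536 ≈ 30.9299.


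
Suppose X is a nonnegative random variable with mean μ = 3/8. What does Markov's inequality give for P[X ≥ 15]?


μ = E[X] = 3/8, a = 15.
Markov: P[X ≥ 15] ≤ μ/a = (3/8)/15 = 1/40.
Numerically: ≈ 0.02500.
(Since a = 15 > μ = 0.37500, the bound 1/40 is < 1 and informative.)

P[X ≥ 15] ≤ 1/40 ≈ 0.02500.


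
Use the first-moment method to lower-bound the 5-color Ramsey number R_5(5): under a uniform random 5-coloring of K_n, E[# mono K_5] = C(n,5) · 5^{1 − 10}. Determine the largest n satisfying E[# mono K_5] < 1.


We need C(n, 5) · 5^{1 − 10} < 1, i.e. C(n, 5) < 5^{10 − 1} = 1953125.
Check values of n near the boundary:
  n = 47: C(47, 5) = 1533939; 1533939 < 1953125? YES
  n = 48: C(48, 5) = 1712304; 1712304 < 1953125? YES
  n = 49: C(49, 5) = 1906884; 1906884 < 1953125? YES
  n = 50: C(50, 5) = 2118760; 2118760 < 1953125? NO
  n = 51: C(51, 5) = 2349060; 2349060 < 1953125? NO
  n = 52: C(52, 5) = 2598960; 2598960 < 1953125? NO
The largest n with C(n, 5) < 1953125 is n = 49 (where E[X] = 1906884/1953125 ≈ 0.97632). Hence R_5(5) > 49, i.e. R_5(5) ≥ 50.

Largest n = 49; hence R_5(5) > 49.


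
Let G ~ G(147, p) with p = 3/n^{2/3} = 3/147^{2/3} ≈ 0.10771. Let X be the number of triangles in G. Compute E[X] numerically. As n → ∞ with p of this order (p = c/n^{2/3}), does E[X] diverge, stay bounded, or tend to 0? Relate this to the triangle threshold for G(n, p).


Number of potential triangles: C(147, 3) = 518665.
Each occurs with probability p³ ≈ (0.10771)³ ≈ 1.2494794e-03.
By linearity: E[X] = C(147, 3)·p³ ≈ 518665 · 1.2494794e-03 ≈ 648.06122.
Since α = 2/3 < 1, p = c/n^{2/3} ≫ 1/n is above the triangle threshold p ~ 1/n. Asymptotically E[X] ~ (c³/6)·n^{3(1−α)} = (3³/6)·n^{1} → ∞; triangles are abundant w.h.p.

E[X] ≈ 648.06122; in regime p = Θ(1/n^{2/3}) E[X] diverges (above the triangle threshold p ~ 1/n).


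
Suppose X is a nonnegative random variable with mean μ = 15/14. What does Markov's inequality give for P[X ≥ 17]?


μ = E[X] = 15/14, a = 17.
Markov: P[X ≥ 17] ≤ μ/a = (15/14)/17 = 15/238.
Numerically: ≈ 0.063025.
(Since a = 17 > μ = 1.071429, the bound 15/238 is < 1 and informative.)

P[X ≥ 17] ≤ 15/238 ≈ 0.063025.


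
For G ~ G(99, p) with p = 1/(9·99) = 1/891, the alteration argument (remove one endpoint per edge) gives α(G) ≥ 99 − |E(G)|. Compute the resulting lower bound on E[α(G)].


E[|E(G)|] = C(99, 2)·p = 4851 · (1/891) = 49/9.
E[α(G)] ≥ n − E[|E(G)|] = 99 − 49/9 = 842/9.
Numerically: ≈ 93.556.
(This is only a lower bound; the true E[α(G)] may be larger.)

E[α(G)] ≥ 842/9 ≈ 93.556.


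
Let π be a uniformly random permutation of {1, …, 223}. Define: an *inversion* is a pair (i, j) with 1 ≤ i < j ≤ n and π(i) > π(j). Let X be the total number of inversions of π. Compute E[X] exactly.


Write X = Σ X_I over the C(223, 2) = 24753 pairs i < j, with X_I the indicator of one inversion.
There are 24753 indicators.
For each fixed pair i < j, the values π(i) and π(j) are two distinct elements of {1, …, 223} in uniformly random order; by symmetry P[π(i) > π(j)] = 1/2.
By linearity: E[X] = 24753 · (1/2) = C(223, 2) · (1/2) = 24753/2 = 24753/2 ≈ 12376.50000.

E[X] = 24753/2 = 12376.50000.


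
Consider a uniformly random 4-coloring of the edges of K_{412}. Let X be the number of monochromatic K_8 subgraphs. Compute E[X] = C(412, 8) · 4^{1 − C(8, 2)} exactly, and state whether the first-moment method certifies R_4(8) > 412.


E[X] = C(412, 8) · 4^{1 − 28} = 19229204065337145 · 4^{−27} = 19229204065337145/18014398509481984.
As a reduced fraction: E[X] = 19229204065337145/18014398509481984 ≈ 1.067.
Is E[X] < 1? NO.
Since E[X] ≥ 1, the first-moment bound is inconclusive at n = 412; it does NOT by itself certify R_4(8) > 412.

E[X] = 19229204065337145/18014398509481984 ≈ 1.067; E[X] ≥ 1; first-moment method inconclusive here.


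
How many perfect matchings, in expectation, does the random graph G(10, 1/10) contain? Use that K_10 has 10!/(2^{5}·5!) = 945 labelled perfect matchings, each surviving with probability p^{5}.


K_10 has 10!/(2^{5}·5!) = 945 labelled perfect matchings.
For each such perfect matching H, let X_H = 1 if all 5 edges of H are present in G. Then P[X_H = 1] = p^{5} = (1/10)^{5} = 1/100000.
By linearity: E[X] = Σ_H E[X_H] = 945 · p^{5} = 945 · 1/100000 = 189/20000.
Numerically: E[X] ≈ 0.00945.

E[X] = 945 · (1/10)^{5} = 189/20000 ≈ 0.00945.


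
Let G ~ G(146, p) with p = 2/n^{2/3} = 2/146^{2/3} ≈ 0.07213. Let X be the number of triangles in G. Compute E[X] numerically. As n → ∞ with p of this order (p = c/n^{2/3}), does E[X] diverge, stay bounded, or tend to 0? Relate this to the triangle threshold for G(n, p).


Number of potential triangles: C(146, 3) = 508080.
Each occurs with probability p³ ≈ (0.07213)³ ≈ 3.753049e-04.
By linearity: E[X] = C(146, 3)·p³ ≈ 508080 · 3.753049e-04 ≈ 190.6849.
Since α = 2/3 < 1, p = c/n^{2/3} ≫ 1/n is above the triangle threshold p ~ 1/n. Asymptotically E[X] ~ (c³/6)·n^{3(1−α)} = (2³/6)·n^{1} → ∞; triangles are abundant w.h.p.

E[X] ≈ 190.6849; in regime p = Θ(1/n^{2/3}) E[X] diverges (above the triangle threshold p ~ 1/n).


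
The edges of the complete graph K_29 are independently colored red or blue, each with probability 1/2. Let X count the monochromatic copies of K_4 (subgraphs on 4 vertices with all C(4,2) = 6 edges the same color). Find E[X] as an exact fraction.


Let X = Σ_S X_S over the C(29, 4) = 23751 subsets S of size 4, where X_S = 1 if the K_4 on S is monochromatic.
For a fixed S, the K_4 on S has C(4, 2) = 6 edges. P[all 6 edges red] = (1/2)^6, and likewise for blue, so P[monochromatic] = 2·(1/2)^6 = 2^{1 − 6} = 1/32.
By linearity of expectation: E[X] = C(29, 4) · 2^{1 − 6} = 23751 · 1/32 = 23751/32.
Numerically: E[X] ≈ 742.2188.

E[X] = C(29,4)·2^(1−C(4,2)) = 23751/32 ≈ 742.2188.


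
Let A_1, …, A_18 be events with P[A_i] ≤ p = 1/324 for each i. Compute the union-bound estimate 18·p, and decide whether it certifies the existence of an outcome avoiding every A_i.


Union bound: P[∪_{i=1}^{18} A_i] ≤ Σ_i P[A_i] ≤ 18·p = 18·(1/324) = 1/18.
Numerically: 1/18 ≈ 0.0555556.
Is 1/18 < 1? YES.
Since P[∪ A_i] ≤ 1/18 < 1, the complement has P[∩ A_i^c] ≥ 1 − 1/18 = 17/18 > 0, so some outcome avoids every A_i.

18·p = 1/18 ≈ 0.0555556; existence CERTIFIED by the union bound.


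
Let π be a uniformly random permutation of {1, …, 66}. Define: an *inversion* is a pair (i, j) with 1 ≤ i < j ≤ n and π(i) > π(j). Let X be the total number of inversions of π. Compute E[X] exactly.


Write X = Σ X_I over the C(66, 2) = 2145 pairs i < j, with X_I the indicator of one inversion.
There are 2145 indicators.
For each fixed pair i < j, the values π(i) and π(j) are two distinct elements of {1, …, 66} in uniformly random order; by symmetry P[π(i) > π(j)] = 1/2.
By linearity: E[X] = 2145 · (1/2) = C(66, 2) · (1/2) = 2145/2 = 2145/2 ≈ 1072.50000.

E[X] = 2145/2 = 1072.50000.


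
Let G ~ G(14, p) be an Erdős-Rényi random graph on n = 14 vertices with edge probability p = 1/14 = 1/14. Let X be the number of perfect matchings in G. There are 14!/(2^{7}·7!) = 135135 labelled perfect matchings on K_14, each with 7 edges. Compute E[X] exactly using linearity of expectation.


K_14 has 14!/(2^{7}·7!) = 135135 labelled perfect matchings.
For each such perfect matching H, let X_H = 1 if all 7 edges of H are present in G. Then P[X_H = 1] = p^{7} = (1/14)^{7} = 1/105413504.
By linearity of expectation: E[X] = Σ_H E[X_H] = 135135 · p^{7} = 135135 · 1/105413504 = 19305/15059072.
Numerically: E[X] ≈ 0.001282.

E[X] = 135135 · (1/14)^{7} = 19305/15059072 ≈ 0.001282.


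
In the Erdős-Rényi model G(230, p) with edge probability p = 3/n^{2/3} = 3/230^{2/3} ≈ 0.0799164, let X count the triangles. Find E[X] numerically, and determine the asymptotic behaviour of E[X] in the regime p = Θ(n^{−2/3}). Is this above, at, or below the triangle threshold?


Number of potential triangles: C(230, 3) = 2001460.
Each occurs with probability p³ ≈ (0.0799164)³ ≈ 5.10396975e-04.
By linearity: E[X] = C(230, 3)·p³ ≈ 2001460 · 5.10396975e-04 ≈ 1021.539130.
Since α = 2/3 < 1, p = c/n^{2/3} ≫ 1/n is above the triangle threshold p ~ 1/n. Asymptotically E[X] ~ (c³/6)·n^{3(1−α)} = (3³/6)·n^{1} → ∞; triangles are abundant w.h.p.

E[X] ≈ 1021.539130; in regime p = Θ(1/n^{2/3}) E[X] diverges (above the triangle threshold p ~ 1/n).


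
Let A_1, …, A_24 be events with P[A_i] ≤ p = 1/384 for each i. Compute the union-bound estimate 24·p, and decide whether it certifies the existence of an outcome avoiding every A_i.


Union bound: P[∪_{i=1}^{24} A_i] ≤ Σ_i P[A_i] ≤ 24·p = 24·(1/384) = 1/16.
Numerically: 1/16 ≈ 0.062.
Is 1/16 < 1? YES.
Since P[∪ A_i] ≤ 1/16 < 1, the complement has P[∩ A_i^c] ≥ 1 − 1/16 = 15/16 > 0, so some outcome avoids every A_i.

24·p = 1/16 ≈ 0.062; existence CERTIFIED by the union bound.


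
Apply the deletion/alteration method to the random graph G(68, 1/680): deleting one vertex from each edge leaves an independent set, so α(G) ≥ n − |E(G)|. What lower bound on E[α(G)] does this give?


E[|E(G)|] = C(68, 2)·p = 2278 · (1/680) = 67/20.
E[α(G)] ≥ n − E[|E(G)|] = 68 − 67/20 = 1293/20.
Numerically: ≈ 64.65000.
(This is only a lower bound; the true E[α(G)] may be larger.)

E[α(G)] ≥ 1293/20 ≈ 64.65000.


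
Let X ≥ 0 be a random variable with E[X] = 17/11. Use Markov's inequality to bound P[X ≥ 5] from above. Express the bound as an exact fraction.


μ = E[X] = 17/11, a = 5.
Markov: P[X ≥ 5] ≤ μ/a = (17/11)/5 = 17/55.
Numerically: ≈ 0.30909.
(Since a = 5 > μ = 1.54545, the bound 17/55 is < 1 and informative.)

P[X ≥ 5] ≤ 17/55 ≈ 0.30909.


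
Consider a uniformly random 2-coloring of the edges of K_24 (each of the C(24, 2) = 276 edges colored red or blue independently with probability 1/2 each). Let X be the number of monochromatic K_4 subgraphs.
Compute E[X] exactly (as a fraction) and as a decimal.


Let X = Σ_S X_S over the C(24, 4) = 10626 subsets S of size 4, where X_S = 1 if the K_4 on S is monochromatic.
For a fixed S, the K_4 on S has C(4, 2) = 6 edges. P[all 6 edges red] = (1/2)^6, and likewise for blue, so P[monochromatic] = 2·(1/2)^6 = 2^{1 − 6} = 1/32.
By linearity: E[X] = C(24, 4) · 2^{1 − 6} = 10626 · 1/32 = 5313/16.
Numerically: E[X] ≈ 332.0625.

E[X] = C(24,4)·2^(1−C(4,2)) = 5313/16 ≈ 332.0625.


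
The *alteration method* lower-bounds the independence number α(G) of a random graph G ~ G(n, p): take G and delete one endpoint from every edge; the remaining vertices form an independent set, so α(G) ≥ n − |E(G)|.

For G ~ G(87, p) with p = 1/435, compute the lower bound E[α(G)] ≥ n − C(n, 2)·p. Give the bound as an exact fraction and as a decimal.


E[|E(G)|] = C(87, 2)·p = 3741 · (1/435) = 43/5.
E[α(G)] ≥ n − E[|E(G)|] = 87 − 43/5 = 392/5.
Numerically: ≈ 78.400000.
(This is only a lower bound; the true E[α(G)] may be larger.)

E[α(G)] ≥ 392/5 ≈ 78.400000.


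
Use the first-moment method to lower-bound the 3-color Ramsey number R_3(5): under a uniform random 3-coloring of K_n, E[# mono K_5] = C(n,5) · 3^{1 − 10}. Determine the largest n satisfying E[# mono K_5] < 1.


We need C(n, 5) · 3^{1 − 10} < 1, i.e. C(n, 5) < 3^{10 − 1} = 19683.
Check values of n near the boundary:
  n = 16: C(16, 5) = 4368; 4368 < 19683? YES
  n = 17: C(17, 5) = 6188; 6188 < 19683? YES
  n = 18: C(18, 5) = 8568; 8568 < 19683? YES
  n = 19: C(19, 5) = 11628; 11628 < 19683? YES
  n = 20: C(20, 5) = 15504; 15504 < 19683? YES
  n = 21: C(21, 5) = 20349; 20349 < 19683? NO
The largest n with C(n, 5) < 19683 is n = 20 (where E[X] = 5168/6561 ≈ 0.788). Hence R_3(5) > 20, i.e. R_3(5) ≥ 21.

Largest n = 20; hence R_3(5) > 20.


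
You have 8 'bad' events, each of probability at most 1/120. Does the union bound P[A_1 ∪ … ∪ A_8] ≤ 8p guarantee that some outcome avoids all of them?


Union bound: P[∪_{i=1}^{8} A_i] ≤ Σ_i P[A_i] ≤ 8·p = 8·(1/120) = 1/15.
Numerically: 1/15 ≈ 0.0667.
Is 1/15 < 1? YES.
Since P[∪ A_i] ≤ 1/15 < 1, the complement has P[∩ A_i^c] ≥ 1 − 1/15 = 14/15 > 0, so some outcome avoids every A_i.

8·p = 1/15 ≈ 0.0667; existence CERTIFIED by the union bound.


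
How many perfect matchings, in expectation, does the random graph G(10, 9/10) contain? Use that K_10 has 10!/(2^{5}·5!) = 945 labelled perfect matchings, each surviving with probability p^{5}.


K_10 has 10!/(2^{5}·5!) = 945 labelled perfect matchings.
For each such perfect matching H, let X_H = 1 if all 5 edges of H are present in G. Then P[X_H = 1] = p^{5} = (9/10)^{5} = 59049/100000.
By linearity of expectation: E[X] = Σ_H E[X_H] = 945 · p^{5} = 945 · 59049/100000 = 11160261/20000.
Numerically: E[X] ≈ 558.013.

E[X] = 945 · (9/10)^{5} = 11160261/20000 ≈ 558.013.


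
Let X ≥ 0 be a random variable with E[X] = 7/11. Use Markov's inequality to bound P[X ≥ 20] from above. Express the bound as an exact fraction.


μ = E[X] = 7/11, a = 20.
Markov: P[X ≥ 20] ≤ μ/a = (7/11)/20 = 7/220.
Numerically: ≈ 0.03182.
(Since a = 20 > μ = 0.63636, the bound 7/220 is < 1 and informative.)

P[X ≥ 20] ≤ 7/220 ≈ 0.03182.


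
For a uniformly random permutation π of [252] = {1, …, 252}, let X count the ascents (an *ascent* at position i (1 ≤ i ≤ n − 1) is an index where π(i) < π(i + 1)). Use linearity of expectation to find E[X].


Write X = Σ X_I over i = 1, …, 251, with X_I the indicator of one ascent.
There are 251 indicators.
For each fixed i, the pair (π(i), π(i+1)) is a uniformly random ordered pair of distinct values from {1, …, 252}; by symmetry P[π(i) < π(i+1)] = 1/2.
By linearity: E[X] = 251 · (1/2) = (252 − 1) · (1/2) = 251/2 ≈ 125.5000.

E[X] = 251/2 = 125.5000.


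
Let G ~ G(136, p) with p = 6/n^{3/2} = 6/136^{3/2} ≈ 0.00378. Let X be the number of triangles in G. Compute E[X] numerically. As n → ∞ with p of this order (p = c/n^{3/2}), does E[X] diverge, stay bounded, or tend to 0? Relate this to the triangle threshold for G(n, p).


Number of potential triangles: C(136, 3) = 410040.
Each occurs with probability p³ ≈ (0.00378)³ ≈ 5.41413e-08.
By linearity: E[X] = C(136, 3)·p³ ≈ 410040 · 5.41413e-08 ≈ 0.022.
Since α = 3/2 > 1, p = c/n^{3/2} = o(1/n) is below the triangle threshold p ~ 1/n. Asymptotically E[X] ~ (c³/6)·n^{3(1−α)} = (6³/6)·n^{-1.5} → 0, so by Markov's inequality G has no triangles w.h.p.

E[X] ≈ 0.022; in regime p = Θ(1/n^{3/2}) E[X] tends to 0 (below the triangle threshold p ~ 1/n).


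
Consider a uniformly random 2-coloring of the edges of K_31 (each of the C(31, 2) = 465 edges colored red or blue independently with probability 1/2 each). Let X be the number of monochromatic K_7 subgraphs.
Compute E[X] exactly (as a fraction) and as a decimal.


Let X = Σ_S X_S over the C(31, 7) = 2629575 subsets S of size 7, where X_S = 1 if the K_7 on S is monochromatic.
For a fixed S, the K_7 on S has C(7, 2) = 21 edges. P[all 21 edges red] = (1/2)^21, and likewise for blue, so P[monochromatic] = 2·(1/2)^21 = 2^{1 − 21} = 1/1048576.
By linearity of expectation: E[X] = C(31, 7) · 2^{1 − 21} = 2629575 · 1/1048576 = 2629575/1048576.
Numerically: E[X] ≈ 2.50776.

E[X] = C(31,7)·2^(1−C(7,2)) = 2629575/1048576 ≈ 2.50776.


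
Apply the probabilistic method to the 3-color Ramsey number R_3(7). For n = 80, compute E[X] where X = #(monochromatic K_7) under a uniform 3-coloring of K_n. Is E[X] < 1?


E[X] = C(80, 7) · 3^{1 − 21} = 3176716400 · 3^{−20} = 3176716400/3486784401.
As a reduced fraction: E[X] = 3176716400/3486784401 ≈ 0.911.
Is E[X] < 1? YES.
Since E[X] < 1, there exists a 3-coloring of K_{80} with no monochromatic K_7; hence R_3(7) > 80.

E[X] = 3176716400/3486784401 ≈ 0.911; E[X] < 1, so R_3(7) > 80.


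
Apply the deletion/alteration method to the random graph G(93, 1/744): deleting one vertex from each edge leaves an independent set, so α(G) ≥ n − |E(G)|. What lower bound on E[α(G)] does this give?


E[|E(G)|] = C(93, 2)·p = 4278 · (1/744) = 23/4.
E[α(G)] ≥ n − E[|E(G)|] = 93 − 23/4 = 349/4.
Numerically: ≈ 87.2500.
(This is only a lower bound; the true E[α(G)] may be larger.)

E[α(G)] ≥ 349/4 ≈ 87.2500.


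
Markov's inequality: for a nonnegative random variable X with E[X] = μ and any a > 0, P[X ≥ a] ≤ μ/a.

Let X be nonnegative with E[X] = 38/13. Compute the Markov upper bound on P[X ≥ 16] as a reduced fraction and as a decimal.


μ = E[X] = 38/13, a = 16.
Markov: P[X ≥ 16] ≤ μ/a = (38/13)/16 = 19/104.
Numerically: ≈ 0.182692.
(Since a = 16 > μ = 2.923077, the bound 19/104 is < 1 and informative.)

P[X ≥ 16] ≤ 19/104 ≈ 0.182692.


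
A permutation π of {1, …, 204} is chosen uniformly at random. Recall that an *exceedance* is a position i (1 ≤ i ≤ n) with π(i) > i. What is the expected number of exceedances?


Write X = Σ_{i=1}^{204} X_i, where X_i = 1_{π(i) > i}.
For each fixed i, π(i) is uniform over {1, …, 204} (marginal of a uniform permutation), so P[π(i) > i] = (n − i)/n. Summing: Σ_{i=1}^{204} (n − i)/n = (0 + 1 + … + 203)/204 = 204(204 − 1)/(2·204) = (204 − 1)/2.
Hence E[X] = Σ_{i=1}^{204} (204 − i)/204 = 203/2 ≈ 101.500000.

E[X] = 203/2 = 101.500000.
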